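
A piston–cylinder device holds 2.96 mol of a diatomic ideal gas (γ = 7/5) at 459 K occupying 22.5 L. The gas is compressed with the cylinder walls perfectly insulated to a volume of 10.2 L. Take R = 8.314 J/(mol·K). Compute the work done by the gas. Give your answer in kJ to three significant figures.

W ≈ -10.5 kJ

Adiabatic: TV^(γ−1) = const with γ = 7/5.
T₂ = T₁ (V₁/V₂)^(γ−1) = 459 × (22.5/10.2)^0.4 = 459 × 1.372 = 629.9 K.
W_by = nCᵥ(T₁ − T₂) = (2.96)(20.79)(459 − 629.9) = -10512 J.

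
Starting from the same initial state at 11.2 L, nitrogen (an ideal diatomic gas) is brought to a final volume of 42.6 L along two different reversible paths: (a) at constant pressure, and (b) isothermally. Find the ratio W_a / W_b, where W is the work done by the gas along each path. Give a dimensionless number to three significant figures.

W_a / W_b ≈ 2.10

Path (a) isobaric: W = P₁(V₂ − V₁) → W_a/(P₁V₁) = 2.804.
Path (b) isothermal: W = P₁V₁ ln(V₂/V₁) → W_b/(P₁V₁) = 1.336.
W_a / W_b = 2.804 / 1.336 = 2.099.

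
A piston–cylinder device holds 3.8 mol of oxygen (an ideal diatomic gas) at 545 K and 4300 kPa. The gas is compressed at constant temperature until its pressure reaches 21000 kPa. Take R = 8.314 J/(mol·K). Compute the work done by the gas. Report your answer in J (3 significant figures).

Isothermal process: W = nRT ln(V₂/V₁) = nRT ln(P₁/P₂).
W = (3.8)(8.314)(545) × ln(4300/21000)
  = 17218 × ln(0.2048) = 17218 × -1.586
W_by_gas = -27307 J.

W ≈ -27300 J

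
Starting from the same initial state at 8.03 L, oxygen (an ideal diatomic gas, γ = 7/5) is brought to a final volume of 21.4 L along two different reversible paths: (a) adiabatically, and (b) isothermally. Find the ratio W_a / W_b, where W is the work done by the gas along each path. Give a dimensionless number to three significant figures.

Path (a) adiabatic: W = P₁V₁(1 − (V₁/V₂)^(γ−1))/(γ−1) → W_a/(P₁V₁) = 0.8109.
Path (b) isothermal: W = P₁V₁ ln(V₂/V₁) → W_b/(P₁V₁) = 0.9802.
W_a / W_b = 0.8109 / 0.9802 = 0.8273.

W_a / W_b ≈ 0.827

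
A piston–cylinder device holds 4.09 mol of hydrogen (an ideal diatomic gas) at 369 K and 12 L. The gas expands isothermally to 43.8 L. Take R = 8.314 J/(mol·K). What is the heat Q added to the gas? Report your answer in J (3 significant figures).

Q ≈ 16200 J

Isothermal ⇒ ΔU = 0, so Q = W = nRT ln(V₂/V₁).
Q = (4.09)(8.314)(369) ln(43.8/12) = 12548 × 1.295 = 16246 J.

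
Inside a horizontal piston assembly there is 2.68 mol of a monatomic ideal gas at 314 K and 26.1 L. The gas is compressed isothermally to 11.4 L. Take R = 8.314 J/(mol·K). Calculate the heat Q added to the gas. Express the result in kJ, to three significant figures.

Isothermal ⇒ ΔU = 0, so Q = W = nRT ln(V₂/V₁).
Q = (2.68)(8.314)(314) ln(11.4/26.1) = 6996 × -0.8283 = -5795 J.

Q ≈ -5.80 kJ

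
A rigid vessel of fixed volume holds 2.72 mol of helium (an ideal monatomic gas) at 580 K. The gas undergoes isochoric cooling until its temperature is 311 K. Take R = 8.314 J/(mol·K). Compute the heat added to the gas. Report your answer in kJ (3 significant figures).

Constant volume ⇒ W = 0, so Q = ΔU = nCᵥΔT with Cᵥ = 3R/2 = 12.47 J/(mol·K).
ΔU = (2.72)(12.47)(311 − 580) = -9125 J.

Q ≈ -9.12 kJ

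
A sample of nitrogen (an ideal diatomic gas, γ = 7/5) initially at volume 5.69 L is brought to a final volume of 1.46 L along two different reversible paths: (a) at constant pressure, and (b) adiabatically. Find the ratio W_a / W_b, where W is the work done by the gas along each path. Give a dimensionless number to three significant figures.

W_a / W_b ≈ 0.411

Path (a) isobaric: W = P₁(V₂ − V₁) → W_a/(P₁V₁) = -0.7434.
Path (b) adiabatic: W = P₁V₁(1 − (V₁/V₂)^(γ−1))/(γ−1) → W_b/(P₁V₁) = -1.808.
W_a / W_b = -0.7434 / -1.808 = 0.4112.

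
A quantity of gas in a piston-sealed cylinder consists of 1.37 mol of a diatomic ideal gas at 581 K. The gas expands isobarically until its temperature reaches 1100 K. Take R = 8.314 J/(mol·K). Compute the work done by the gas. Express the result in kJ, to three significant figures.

Isobaric: W = P ΔV = nR ΔT.
W = (1.37)(8.314)(1100 − 581) = 5912 J.

W ≈ 5.91 kJ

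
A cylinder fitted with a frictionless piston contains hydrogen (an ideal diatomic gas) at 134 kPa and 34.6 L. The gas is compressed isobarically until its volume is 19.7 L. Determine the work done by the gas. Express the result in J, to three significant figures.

W ≈ -2000 J

Isobaric: W = P ΔV.
W = (134 kPa)(19.7 − 34.6 L) = (134)(-14.9) = -1997 J.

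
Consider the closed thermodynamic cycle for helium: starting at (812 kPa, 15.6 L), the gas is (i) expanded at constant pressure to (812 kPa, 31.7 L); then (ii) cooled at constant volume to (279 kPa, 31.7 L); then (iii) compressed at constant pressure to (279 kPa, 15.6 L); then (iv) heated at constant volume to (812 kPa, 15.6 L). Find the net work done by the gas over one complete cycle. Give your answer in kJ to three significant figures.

W_net ≈ 8.58 kJ

Constant-volume legs do no work.
W(i) = (812)(31.7 − 15.6) = 13073 J; W(iii) = (279)(15.6 − 31.7) = -4492 J.
W_net = 13073 − 4492 = 8581 J (the clockwise enclosed area).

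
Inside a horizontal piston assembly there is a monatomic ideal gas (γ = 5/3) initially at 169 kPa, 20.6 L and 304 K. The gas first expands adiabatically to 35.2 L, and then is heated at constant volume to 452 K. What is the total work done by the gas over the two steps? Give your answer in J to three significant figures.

Step 1 (adiabatic): W = (P₁V₁ − P₂V₂)/(γ−1) = (3481 − 2436)/0.667 = 1568 J.
Step 2 (isochoric): W = 0 (constant volume).
W_total = 1568 + 0 = 1568 J.

W_total ≈ 1570 J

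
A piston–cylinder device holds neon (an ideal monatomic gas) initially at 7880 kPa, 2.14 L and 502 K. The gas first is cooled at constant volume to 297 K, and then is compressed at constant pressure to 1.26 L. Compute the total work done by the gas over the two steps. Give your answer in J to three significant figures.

Step 1 (isochoric): W = 0 (constant volume).
After step 1: P = 4662 kPa (V unchanged).
Step 2 (isobaric): W = PΔV = (4662 kPa)(1.26 − 2.14 L) = -4103 J.
W_total = 0 − 4103 = -4103 J.

W_total ≈ -4100 J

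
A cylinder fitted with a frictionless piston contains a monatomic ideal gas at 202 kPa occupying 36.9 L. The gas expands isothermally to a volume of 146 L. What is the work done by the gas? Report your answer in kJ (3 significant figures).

Isothermal: W = nRT ln(V₂/V₁) = P₁V₁ ln(V₂/V₁).
P₁V₁ = (202 kPa)(36.9 L) = 7454 J.
W = 7454 × ln(146/36.9) = 7454 × 1.375
W_by_gas = 10252 J.

W ≈ 10.3 kJ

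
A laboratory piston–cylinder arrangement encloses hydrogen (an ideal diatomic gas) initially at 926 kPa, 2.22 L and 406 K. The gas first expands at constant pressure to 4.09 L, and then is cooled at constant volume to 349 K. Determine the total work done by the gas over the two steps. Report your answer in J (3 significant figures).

W_total ≈ 1730 J

Step 1 (isobaric): W = PΔV = (926 kPa)(4.09 − 2.22 L) = 1732 J.
Step 2 (isochoric): W = 0 (constant volume).
W_total = 1732 + 0 = 1732 J.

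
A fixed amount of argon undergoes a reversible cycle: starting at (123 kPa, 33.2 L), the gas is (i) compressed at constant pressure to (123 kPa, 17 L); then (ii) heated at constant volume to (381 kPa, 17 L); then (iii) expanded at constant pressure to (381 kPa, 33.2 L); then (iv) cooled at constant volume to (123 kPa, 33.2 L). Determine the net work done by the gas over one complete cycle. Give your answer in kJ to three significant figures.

W_net ≈ 4.18 kJ

Constant-volume legs do no work.
W(i) = (123)(17 − 33.2) = -1993 J; W(iii) = (381)(33.2 − 17) = 6172 J.
W_net = -1993 + 6172 = 4180 J (the clockwise enclosed area).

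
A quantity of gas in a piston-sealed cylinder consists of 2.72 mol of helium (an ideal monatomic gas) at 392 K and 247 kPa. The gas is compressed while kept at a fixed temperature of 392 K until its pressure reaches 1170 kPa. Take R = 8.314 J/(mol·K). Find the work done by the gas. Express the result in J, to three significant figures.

Isothermal process: W = nRT ln(V₂/V₁) = nRT ln(P₁/P₂).
W = (2.72)(8.314)(392) × ln(247/1170)
  = 8865 × ln(0.2111) = 8865 × -1.555
W_by_gas = -13788 J.

W ≈ -13800 J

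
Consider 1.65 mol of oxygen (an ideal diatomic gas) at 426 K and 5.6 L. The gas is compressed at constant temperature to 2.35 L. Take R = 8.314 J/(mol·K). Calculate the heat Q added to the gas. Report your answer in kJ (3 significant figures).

Isothermal ⇒ ΔU = 0, so Q = W = nRT ln(V₂/V₁).
Q = (1.65)(8.314)(426) ln(2.35/5.6) = 5844 × -0.8684 = -5075 J.

Q ≈ -5.07 kJ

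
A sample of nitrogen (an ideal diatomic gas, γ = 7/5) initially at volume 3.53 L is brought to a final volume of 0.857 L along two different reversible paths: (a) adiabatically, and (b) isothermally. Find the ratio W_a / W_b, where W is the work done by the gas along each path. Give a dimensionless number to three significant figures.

Path (a) adiabatic: W = P₁V₁(1 − (V₁/V₂)^(γ−1))/(γ−1) → W_a/(P₁V₁) = -1.904.
Path (b) isothermal: W = P₁V₁ ln(V₂/V₁) → W_b/(P₁V₁) = -1.416.
W_a / W_b = -1.904 / -1.416 = 1.345.

W_a / W_b ≈ 1.35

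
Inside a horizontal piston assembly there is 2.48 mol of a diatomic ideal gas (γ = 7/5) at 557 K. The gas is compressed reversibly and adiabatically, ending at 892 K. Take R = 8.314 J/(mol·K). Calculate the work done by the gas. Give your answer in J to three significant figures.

W ≈ -17300 J

Adiabatic ⇒ Q = 0, so W_by = −ΔU = nCᵥ(T₁ − T₂).
Cᵥ = 5R/2 = 20.79 J/(mol·K).
W = (2.48)(20.79)(557 − 892) = -17268 J.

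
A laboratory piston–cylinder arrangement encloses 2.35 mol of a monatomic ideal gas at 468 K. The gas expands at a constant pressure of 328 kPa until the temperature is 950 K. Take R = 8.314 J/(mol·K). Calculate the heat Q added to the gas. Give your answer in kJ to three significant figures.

Isobaric: W = nRΔT = (2.35)(8.314)(482) = 9417 J.
ΔU = nCᵥΔT with Cᵥ = 3R/2: ΔU = (2.35)(12.47)(482) = 14126 J.
Q = ΔU + W = 14126 + 9417 = 23543 J.

Q ≈ 23.5 kJ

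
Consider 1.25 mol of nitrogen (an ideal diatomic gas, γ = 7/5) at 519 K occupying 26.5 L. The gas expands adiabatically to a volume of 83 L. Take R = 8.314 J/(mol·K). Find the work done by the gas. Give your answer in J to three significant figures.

Adiabatic: TV^(γ−1) = const with γ = 7/5.
T₂ = T₁ (V₁/V₂)^(γ−1) = 519 × (26.5/83)^0.4 = 519 × 0.6334 = 328.7 K.
W_by = nCᵥ(T₁ − T₂) = (1.25)(20.79)(519 − 328.7) = 4944 J.

W ≈ 4940 J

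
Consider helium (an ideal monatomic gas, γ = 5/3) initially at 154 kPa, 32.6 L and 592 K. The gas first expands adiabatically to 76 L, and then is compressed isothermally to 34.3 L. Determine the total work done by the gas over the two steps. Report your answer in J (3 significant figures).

Step 1 (adiabatic): W = (P₁V₁ − P₂V₂)/(γ−1) = (5020 − 2855)/0.667 = 3247 J.
After step 1: P = 37.57 kPa, V = 76 L, T = 336.7 K.
Step 2 (isothermal): W = P₁V₁ ln(V₂/V₁) = (2855) ln(34.3/76) = -2272 J.
W_total = 3247 − 2272 = 975.7 J.

W_total ≈ 976 J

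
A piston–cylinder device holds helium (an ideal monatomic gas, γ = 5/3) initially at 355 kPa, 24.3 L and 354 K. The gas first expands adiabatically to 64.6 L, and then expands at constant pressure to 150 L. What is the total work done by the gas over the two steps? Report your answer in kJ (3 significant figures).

Step 1 (adiabatic): W = (P₁V₁ − P₂V₂)/(γ−1) = (8626 − 4495)/0.667 = 6197 J.
After step 1: P = 69.59 kPa, V = 64.6 L, T = 184.5 K.
Step 2 (isobaric): W = PΔV = (69.59 kPa)(150 − 64.6 L) = 5943 J.
W_total = 6197 + 5943 = 12140 J.

W_total ≈ 12.1 kJ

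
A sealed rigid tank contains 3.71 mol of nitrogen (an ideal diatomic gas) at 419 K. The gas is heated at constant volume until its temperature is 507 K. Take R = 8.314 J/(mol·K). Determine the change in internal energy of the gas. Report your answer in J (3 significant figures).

ΔU ≈ 6790 J

Constant volume ⇒ W = 0, so Q = ΔU = nCᵥΔT with Cᵥ = 5R/2 = 20.79 J/(mol·K).
ΔU = (3.71)(20.79)(507 − 419) = 6786 J.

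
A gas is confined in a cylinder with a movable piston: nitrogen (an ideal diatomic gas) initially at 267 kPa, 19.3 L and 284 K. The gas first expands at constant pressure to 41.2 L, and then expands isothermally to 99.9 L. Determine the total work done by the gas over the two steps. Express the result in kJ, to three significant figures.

W_total ≈ 15.6 kJ

Step 1 (isobaric): W = PΔV = (267 kPa)(41.2 − 19.3 L) = 5847 J.
After step 1: P = 267 kPa, V = 41.2 L, T = 606.3 K.
Step 2 (isothermal): W = P₁V₁ ln(V₂/V₁) = (11000) ln(99.9/41.2) = 9743 J.
W_total = 5847 + 9743 = 15591 J.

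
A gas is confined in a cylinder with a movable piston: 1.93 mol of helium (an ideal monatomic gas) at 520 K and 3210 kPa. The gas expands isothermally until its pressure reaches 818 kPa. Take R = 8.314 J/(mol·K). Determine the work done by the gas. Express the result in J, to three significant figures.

W ≈ 11400 J

Isothermal process: W = nRT ln(V₂/V₁) = nRT ln(P₁/P₂).
W = (1.93)(8.314)(520) × ln(3210/818)
  = 8344 × ln(3.924) = 8344 × 1.367
W_by_gas = 11408 J.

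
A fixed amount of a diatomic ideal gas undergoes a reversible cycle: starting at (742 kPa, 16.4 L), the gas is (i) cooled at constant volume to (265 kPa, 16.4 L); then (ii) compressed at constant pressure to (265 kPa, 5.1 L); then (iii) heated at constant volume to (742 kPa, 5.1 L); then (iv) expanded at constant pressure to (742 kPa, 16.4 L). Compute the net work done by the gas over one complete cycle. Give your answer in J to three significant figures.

W_net ≈ 5390 J

Constant-volume legs do no work.
W(ii) = (265)(5.1 − 16.4) = -2994 J; W(iv) = (742)(16.4 − 5.1) = 8385 J.
W_net = -2994 + 8385 = 5390 J (the clockwise enclosed area).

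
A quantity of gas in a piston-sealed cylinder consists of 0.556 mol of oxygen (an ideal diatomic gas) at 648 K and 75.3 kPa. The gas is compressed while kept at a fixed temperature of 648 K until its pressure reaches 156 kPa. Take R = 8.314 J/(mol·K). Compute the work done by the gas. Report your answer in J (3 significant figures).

W ≈ -2180 J

Isothermal process: W = nRT ln(V₂/V₁) = nRT ln(P₁/P₂).
W = (0.556)(8.314)(648) × ln(75.3/156)
  = 2995 × ln(0.4827) = 2995 × -0.7284
W_by_gas = -2182 J.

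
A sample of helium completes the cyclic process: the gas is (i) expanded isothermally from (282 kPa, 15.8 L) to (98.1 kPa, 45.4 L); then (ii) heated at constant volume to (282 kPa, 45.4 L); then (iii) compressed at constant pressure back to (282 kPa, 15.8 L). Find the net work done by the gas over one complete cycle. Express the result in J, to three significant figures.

Leg (i): W = PᵢVᵢ ln(V_f/Vᵢ) = (4456) ln(45.4/15.8) = 4703 J.
Leg (ii): W = 0.
Leg (iii): W = PΔV = (282)(15.8 − 45.4) = -8347 J.
W_net = 4703 − 8347 = -3644 J.

W_net ≈ -3640 J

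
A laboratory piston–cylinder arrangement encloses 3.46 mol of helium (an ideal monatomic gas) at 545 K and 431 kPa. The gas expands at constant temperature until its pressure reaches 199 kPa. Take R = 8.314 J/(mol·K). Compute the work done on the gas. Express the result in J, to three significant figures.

Isothermal process: W = nRT ln(V₂/V₁) = nRT ln(P₁/P₂).
W = (3.46)(8.314)(545) × ln(431/199)
  = 15678 × ln(2.166) = 15678 × 0.7728
W_by_gas = 12116 J; work on gas = −W_by = -12116 J.

W ≈ -12100 J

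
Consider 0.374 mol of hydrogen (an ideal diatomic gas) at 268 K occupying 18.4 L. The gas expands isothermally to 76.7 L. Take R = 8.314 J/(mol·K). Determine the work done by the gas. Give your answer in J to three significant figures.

W ≈ 1190 J

Isothermal: W = nRT ln(V₂/V₁).
W = (0.374)(8.314)(268) × ln(76.7/18.4)
  = 833.3 × 1.428
W_by_gas = 1190 J.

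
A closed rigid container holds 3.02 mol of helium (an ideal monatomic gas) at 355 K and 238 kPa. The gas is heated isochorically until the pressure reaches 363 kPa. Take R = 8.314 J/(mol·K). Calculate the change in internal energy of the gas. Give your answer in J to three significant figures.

Constant volume ⇒ W = 0, so Q = ΔU = nCᵥΔT with Cᵥ = 3R/2 = 12.47 J/(mol·K).
At constant V, T₂/T₁ = P₂/P₁ ⇒ ΔT = T₁(P₂/P₁ − 1) = 355·(363/238 − 1) = 186.4 K.
ΔU = (3.02)(12.47)(186.4) = 7022 J.

ΔU ≈ 7020 J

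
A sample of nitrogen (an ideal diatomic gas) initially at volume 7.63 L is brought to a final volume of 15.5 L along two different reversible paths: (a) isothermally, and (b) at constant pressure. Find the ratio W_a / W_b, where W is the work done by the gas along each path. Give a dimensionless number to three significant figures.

Path (a) isothermal: W = P₁V₁ ln(V₂/V₁) → W_a/(P₁V₁) = 0.7088.
Path (b) isobaric: W = P₁(V₂ − V₁) → W_b/(P₁V₁) = 1.031.
W_a / W_b = 0.7088 / 1.031 = 0.6871.

W_a / W_b ≈ 0.687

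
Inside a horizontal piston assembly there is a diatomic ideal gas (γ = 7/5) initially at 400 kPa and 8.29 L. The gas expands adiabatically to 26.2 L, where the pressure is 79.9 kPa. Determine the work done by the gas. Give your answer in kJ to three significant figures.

Adiabatic: W = (P₁V₁ − P₂V₂)/(γ − 1) with γ = 7/5.
P₁V₁ = 3316 J, P₂V₂ = 2093 J.
W = (3316 − 2093) / 0.4 = 3057 J.

W ≈ 3.06 kJ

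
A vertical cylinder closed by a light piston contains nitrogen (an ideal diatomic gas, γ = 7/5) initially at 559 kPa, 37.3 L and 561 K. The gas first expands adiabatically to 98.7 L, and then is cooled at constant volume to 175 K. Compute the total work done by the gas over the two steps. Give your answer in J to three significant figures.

Step 1 (adiabatic): W = (P₁V₁ − P₂V₂)/(γ−1) = (20851 − 14128)/0.4 = 16807 J.
Step 2 (isochoric): W = 0 (constant volume).
W_total = 16807 + 0 = 16807 J.

W_total ≈ 16800 J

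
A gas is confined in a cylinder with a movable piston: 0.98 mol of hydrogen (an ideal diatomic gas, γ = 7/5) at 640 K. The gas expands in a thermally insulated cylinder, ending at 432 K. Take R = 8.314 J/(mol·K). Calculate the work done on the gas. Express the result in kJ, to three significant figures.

Adiabatic ⇒ Q = 0, so W_by = −ΔU = nCᵥ(T₁ − T₂).
Cᵥ = 5R/2 = 20.79 J/(mol·K).
W = (0.98)(20.79)(640 − 432) = 4237 J.
Work on gas = −W_by = -4237 J.

W ≈ -4.24 kJ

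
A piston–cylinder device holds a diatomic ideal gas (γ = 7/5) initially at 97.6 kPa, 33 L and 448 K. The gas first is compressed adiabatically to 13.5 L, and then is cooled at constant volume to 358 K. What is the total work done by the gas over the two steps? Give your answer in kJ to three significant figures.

Step 1 (adiabatic): W = (P₁V₁ − P₂V₂)/(γ−1) = (3221 − 4605)/0.4 = -3461 J.
Step 2 (isochoric): W = 0 (constant volume).
W_total = -3461 + 0 = -3461 J.

W_total ≈ -3.46 kJ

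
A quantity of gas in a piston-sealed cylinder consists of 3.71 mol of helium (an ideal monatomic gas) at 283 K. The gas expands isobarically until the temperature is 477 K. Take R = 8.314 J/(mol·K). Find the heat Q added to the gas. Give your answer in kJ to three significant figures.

Isobaric: W = nRΔT = (3.71)(8.314)(194) = 5984 J.
ΔU = nCᵥΔT with Cᵥ = 3R/2: ΔU = (3.71)(12.47)(194) = 8976 J.
Q = ΔU + W = 8976 + 5984 = 14960 J.

Q ≈ 15.0 kJ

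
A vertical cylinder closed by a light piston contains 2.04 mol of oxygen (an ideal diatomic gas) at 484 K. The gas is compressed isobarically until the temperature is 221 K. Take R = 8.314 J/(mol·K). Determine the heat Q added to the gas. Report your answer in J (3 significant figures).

Q ≈ -15600 J

Isobaric: W = nRΔT = (2.04)(8.314)(-263) = -4461 J.
ΔU = nCᵥΔT with Cᵥ = 5R/2: ΔU = (2.04)(20.79)(-263) = -11152 J.
Q = ΔU + W = -11152 − 4461 = -15612 J.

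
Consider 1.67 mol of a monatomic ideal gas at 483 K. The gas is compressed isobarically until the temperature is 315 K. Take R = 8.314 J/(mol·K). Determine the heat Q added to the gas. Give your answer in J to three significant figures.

Q ≈ -5830 J

Isobaric: W = nRΔT = (1.67)(8.314)(-168) = -2333 J.
ΔU = nCᵥΔT with Cᵥ = 3R/2: ΔU = (1.67)(12.47)(-168) = -3499 J.
Q = ΔU + W = -3499 − 2333 = -5831 J.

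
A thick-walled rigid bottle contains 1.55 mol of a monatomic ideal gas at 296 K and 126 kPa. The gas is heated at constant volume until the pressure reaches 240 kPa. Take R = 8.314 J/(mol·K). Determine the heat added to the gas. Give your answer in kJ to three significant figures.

Q ≈ 5.18 kJ

Constant volume ⇒ W = 0, so Q = ΔU = nCᵥΔT with Cᵥ = 3R/2 = 12.47 J/(mol·K).
At constant V, T₂/T₁ = P₂/P₁ ⇒ ΔT = T₁(P₂/P₁ − 1) = 296·(240/126 − 1) = 267.8 K.
ΔU = (1.55)(12.47)(267.8) = 5177 J.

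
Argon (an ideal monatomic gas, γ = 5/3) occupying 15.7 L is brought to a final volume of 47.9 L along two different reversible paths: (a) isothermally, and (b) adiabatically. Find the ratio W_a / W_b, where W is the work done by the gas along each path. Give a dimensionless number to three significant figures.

W_a / W_b ≈ 1.42

Path (a) isothermal: W = P₁V₁ ln(V₂/V₁) → W_a/(P₁V₁) = 1.115.
Path (b) adiabatic: W = P₁V₁(1 − (V₁/V₂)^(γ−1))/(γ−1) → W_b/(P₁V₁) = 0.7869.
W_a / W_b = 1.115 / 0.7869 = 1.417.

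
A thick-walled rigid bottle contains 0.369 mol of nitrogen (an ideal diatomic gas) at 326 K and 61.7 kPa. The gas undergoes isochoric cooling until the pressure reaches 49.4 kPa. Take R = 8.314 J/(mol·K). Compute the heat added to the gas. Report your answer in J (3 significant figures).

Q ≈ -498 J

Constant volume ⇒ W = 0, so Q = ΔU = nCᵥΔT with Cᵥ = 5R/2 = 20.79 J/(mol·K).
At constant V, T₂/T₁ = P₂/P₁ ⇒ ΔT = T₁(P₂/P₁ − 1) = 326·(49.4/61.7 − 1) = -64.99 K.
ΔU = (0.369)(20.79)(-64.99) = -498.4 J.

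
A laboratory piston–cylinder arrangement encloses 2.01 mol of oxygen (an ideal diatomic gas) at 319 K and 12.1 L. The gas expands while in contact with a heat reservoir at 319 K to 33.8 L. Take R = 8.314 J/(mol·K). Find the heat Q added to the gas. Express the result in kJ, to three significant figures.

Isothermal ⇒ ΔU = 0, so Q = W = nRT ln(V₂/V₁).
Q = (2.01)(8.314)(319) ln(33.8/12.1) = 5331 × 1.027 = 5476 J.

Q ≈ 5.48 kJ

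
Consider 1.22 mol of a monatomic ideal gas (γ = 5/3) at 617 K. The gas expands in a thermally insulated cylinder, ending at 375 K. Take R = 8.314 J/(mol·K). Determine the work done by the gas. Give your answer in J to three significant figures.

W ≈ 3680 J

Adiabatic ⇒ Q = 0, so W_by = −ΔU = nCᵥ(T₁ − T₂).
Cᵥ = 3R/2 = 12.47 J/(mol·K).
W = (1.22)(12.47)(617 − 375) = 3682 J.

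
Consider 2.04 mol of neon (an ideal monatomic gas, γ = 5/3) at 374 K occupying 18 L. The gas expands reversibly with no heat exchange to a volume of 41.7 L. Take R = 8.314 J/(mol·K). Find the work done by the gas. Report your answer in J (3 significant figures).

Adiabatic: TV^(γ−1) = const with γ = 5/3.
T₂ = T₁ (V₁/V₂)^(γ−1) = 374 × (18/41.7)^0.667 = 374 × 0.5712 = 213.6 K.
W_by = nCᵥ(T₁ − T₂) = (2.04)(12.47)(374 − 213.6) = 4080 J.

W ≈ 4080 J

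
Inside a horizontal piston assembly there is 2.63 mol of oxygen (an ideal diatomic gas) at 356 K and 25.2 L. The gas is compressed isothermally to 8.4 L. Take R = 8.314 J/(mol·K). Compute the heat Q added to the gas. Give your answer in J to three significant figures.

Isothermal ⇒ ΔU = 0, so Q = W = nRT ln(V₂/V₁).
Q = (2.63)(8.314)(356) ln(8.4/25.2) = 7784 × -1.099 = -8552 J.

Q ≈ -8550 J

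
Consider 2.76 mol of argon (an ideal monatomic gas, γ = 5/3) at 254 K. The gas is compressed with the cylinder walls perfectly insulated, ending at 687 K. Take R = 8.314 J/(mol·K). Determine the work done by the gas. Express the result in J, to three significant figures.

Adiabatic ⇒ Q = 0, so W_by = −ΔU = nCᵥ(T₁ − T₂).
Cᵥ = 3R/2 = 12.47 J/(mol·K).
W = (2.76)(12.47)(254 − 687) = -14904 J.

W ≈ -14900 J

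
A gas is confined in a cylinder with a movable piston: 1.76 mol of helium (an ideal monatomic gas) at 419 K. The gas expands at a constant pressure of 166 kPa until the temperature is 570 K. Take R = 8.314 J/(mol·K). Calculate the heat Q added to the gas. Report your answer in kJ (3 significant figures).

Isobaric: W = nRΔT = (1.76)(8.314)(151) = 2210 J.
ΔU = nCᵥΔT with Cᵥ = 3R/2: ΔU = (1.76)(12.47)(151) = 3314 J.
Q = ΔU + W = 3314 + 2210 = 5524 J.

Q ≈ 5.52 kJ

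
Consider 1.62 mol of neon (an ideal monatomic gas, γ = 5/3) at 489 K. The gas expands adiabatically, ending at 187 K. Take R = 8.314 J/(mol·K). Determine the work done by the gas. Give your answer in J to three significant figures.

W ≈ 6100 J

Adiabatic ⇒ Q = 0, so W_by = −ΔU = nCᵥ(T₁ − T₂).
Cᵥ = 3R/2 = 12.47 J/(mol·K).
W = (1.62)(12.47)(489 − 187) = 6101 J.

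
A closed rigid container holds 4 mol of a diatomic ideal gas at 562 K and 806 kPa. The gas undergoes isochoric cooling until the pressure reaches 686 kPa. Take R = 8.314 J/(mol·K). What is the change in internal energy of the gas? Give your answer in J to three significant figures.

Constant volume ⇒ W = 0, so Q = ΔU = nCᵥΔT with Cᵥ = 5R/2 = 20.79 J/(mol·K).
At constant V, T₂/T₁ = P₂/P₁ ⇒ ΔT = T₁(P₂/P₁ − 1) = 562·(686/806 − 1) = -83.67 K.
ΔU = (4)(20.79)(-83.67) = -6957 J.

ΔU ≈ -6960 J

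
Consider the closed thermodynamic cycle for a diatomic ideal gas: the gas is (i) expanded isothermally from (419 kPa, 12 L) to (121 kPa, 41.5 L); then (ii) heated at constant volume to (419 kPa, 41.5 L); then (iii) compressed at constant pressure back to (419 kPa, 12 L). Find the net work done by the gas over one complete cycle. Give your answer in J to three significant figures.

W_net ≈ -6120 J

Leg (i): W = PᵢVᵢ ln(V_f/Vᵢ) = (5028) ln(41.5/12) = 6239 J.
Leg (ii): W = 0.
Leg (iii): W = PΔV = (419)(12 − 41.5) = -12360 J.
W_net = 6239 − 12360 = -6122 J.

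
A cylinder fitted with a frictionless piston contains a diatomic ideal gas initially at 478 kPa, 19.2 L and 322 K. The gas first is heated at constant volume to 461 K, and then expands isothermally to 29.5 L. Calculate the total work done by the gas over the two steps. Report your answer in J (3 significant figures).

W_total ≈ 5640 J

Step 1 (isochoric): W = 0 (constant volume).
After step 1: P = 684.3 kPa (V unchanged).
Step 2 (isothermal): W = P₁V₁ ln(V₂/V₁) = (13139) ln(29.5/19.2) = 5643 J.
W_total = 0 + 5643 = 5643 J.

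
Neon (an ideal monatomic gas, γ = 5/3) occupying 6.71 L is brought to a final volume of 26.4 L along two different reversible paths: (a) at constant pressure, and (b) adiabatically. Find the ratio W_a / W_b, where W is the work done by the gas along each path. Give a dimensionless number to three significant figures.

Path (a) isobaric: W = P₁(V₂ − V₁) → W_a/(P₁V₁) = 2.934.
Path (b) adiabatic: W = P₁V₁(1 − (V₁/V₂)^(γ−1))/(γ−1) → W_b/(P₁V₁) = 0.8981.
W_a / W_b = 2.934 / 0.8981 = 3.267.

W_a / W_b ≈ 3.27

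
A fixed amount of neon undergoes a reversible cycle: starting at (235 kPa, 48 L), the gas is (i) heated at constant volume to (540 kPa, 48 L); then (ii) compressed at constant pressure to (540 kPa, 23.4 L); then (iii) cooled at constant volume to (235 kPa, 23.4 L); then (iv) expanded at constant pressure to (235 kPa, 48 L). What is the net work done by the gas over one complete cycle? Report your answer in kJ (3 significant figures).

Constant-volume legs do no work.
W(ii) = (540)(23.4 − 48) = -13284 J; W(iv) = (235)(48 − 23.4) = 5781 J.
W_net = -13284 + 5781 = -7503 J (the counter-clockwise enclosed area).

W_net ≈ -7.50 kJ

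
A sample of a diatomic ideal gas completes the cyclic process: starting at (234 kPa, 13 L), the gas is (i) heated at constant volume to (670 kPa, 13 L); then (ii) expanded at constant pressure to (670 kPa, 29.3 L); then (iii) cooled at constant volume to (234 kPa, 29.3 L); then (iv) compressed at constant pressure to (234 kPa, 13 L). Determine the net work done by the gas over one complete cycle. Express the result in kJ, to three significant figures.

Constant-volume legs do no work.
W(ii) = (670)(29.3 − 13) = 10921 J; W(iv) = (234)(13 − 29.3) = -3814 J.
W_net = 10921 − 3814 = 7107 J (the clockwise enclosed area).

W_net ≈ 7.11 kJ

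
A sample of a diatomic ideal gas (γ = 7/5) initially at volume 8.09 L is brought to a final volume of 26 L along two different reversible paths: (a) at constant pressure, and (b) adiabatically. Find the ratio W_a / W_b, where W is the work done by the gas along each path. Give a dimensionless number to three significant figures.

W_a / W_b ≈ 2.37

Path (a) isobaric: W = P₁(V₂ − V₁) → W_a/(P₁V₁) = 2.214.
Path (b) adiabatic: W = P₁V₁(1 − (V₁/V₂)^(γ−1))/(γ−1) → W_b/(P₁V₁) = 0.9328.
W_a / W_b = 2.214 / 0.9328 = 2.373.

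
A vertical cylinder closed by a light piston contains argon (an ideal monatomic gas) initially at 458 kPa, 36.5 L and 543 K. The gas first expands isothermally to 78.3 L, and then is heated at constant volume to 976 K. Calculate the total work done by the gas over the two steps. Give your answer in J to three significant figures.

W_total ≈ 12800 J

Step 1 (isothermal): W = P₁V₁ ln(V₂/V₁) = (16717) ln(78.3/36.5) = 12759 J.
Step 2 (isochoric): W = 0 (constant volume).
W_total = 12759 + 0 = 12759 J.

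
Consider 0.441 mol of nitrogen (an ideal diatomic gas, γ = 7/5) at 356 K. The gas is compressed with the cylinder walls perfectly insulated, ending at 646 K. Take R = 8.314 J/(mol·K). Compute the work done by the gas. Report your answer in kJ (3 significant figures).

Adiabatic ⇒ Q = 0, so W_by = −ΔU = nCᵥ(T₁ − T₂).
Cᵥ = 5R/2 = 20.79 J/(mol·K).
W = (0.441)(20.79)(356 − 646) = -2658 J.

W ≈ -2.66 kJ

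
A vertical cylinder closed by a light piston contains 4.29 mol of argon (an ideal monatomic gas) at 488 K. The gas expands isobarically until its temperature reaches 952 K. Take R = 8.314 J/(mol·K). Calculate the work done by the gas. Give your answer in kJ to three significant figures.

W ≈ 16.5 kJ

Isobaric: W = P ΔV = nR ΔT.
W = (4.29)(8.314)(952 − 488) = 16550 J.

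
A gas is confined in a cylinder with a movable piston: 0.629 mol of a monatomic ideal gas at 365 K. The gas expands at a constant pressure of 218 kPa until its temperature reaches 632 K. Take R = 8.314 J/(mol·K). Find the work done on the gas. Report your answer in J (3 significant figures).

Isobaric: W = P ΔV = nR ΔT.
W = (0.629)(8.314)(632 − 365) = 1396 J.
Work on gas = −W_by = -1396 J.

W ≈ -1400 J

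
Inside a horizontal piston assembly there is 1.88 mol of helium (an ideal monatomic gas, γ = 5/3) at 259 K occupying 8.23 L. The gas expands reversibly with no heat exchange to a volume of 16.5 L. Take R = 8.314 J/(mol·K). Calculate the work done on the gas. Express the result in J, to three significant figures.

Adiabatic: TV^(γ−1) = const with γ = 5/3.
T₂ = T₁ (V₁/V₂)^(γ−1) = 259 × (8.23/16.5)^0.667 = 259 × 0.6289 = 162.9 K.
W_by = nCᵥ(T₁ − T₂) = (1.88)(12.47)(259 − 162.9) = 2253 J.
Work on gas = −W_by = -2253 J.

W ≈ -2250 J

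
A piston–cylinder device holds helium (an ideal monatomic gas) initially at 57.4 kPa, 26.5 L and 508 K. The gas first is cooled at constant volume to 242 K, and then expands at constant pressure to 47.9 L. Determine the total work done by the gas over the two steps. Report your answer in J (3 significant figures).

Step 1 (isochoric): W = 0 (constant volume).
After step 1: P = 27.34 kPa (V unchanged).
Step 2 (isobaric): W = PΔV = (27.34 kPa)(47.9 − 26.5 L) = 585.2 J.
W_total = 0 + 585.2 = 585.2 J.

W_total ≈ 585 J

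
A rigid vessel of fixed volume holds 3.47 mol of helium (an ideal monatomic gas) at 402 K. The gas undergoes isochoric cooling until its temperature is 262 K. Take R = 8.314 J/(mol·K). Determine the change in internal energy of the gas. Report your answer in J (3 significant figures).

Constant volume ⇒ W = 0, so Q = ΔU = nCᵥΔT with Cᵥ = 3R/2 = 12.47 J/(mol·K).
ΔU = (3.47)(12.47)(262 − 402) = -6058 J.

ΔU ≈ -6060 J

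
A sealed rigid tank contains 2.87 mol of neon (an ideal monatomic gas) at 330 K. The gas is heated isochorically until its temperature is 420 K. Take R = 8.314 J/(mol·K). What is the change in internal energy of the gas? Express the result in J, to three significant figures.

Constant volume ⇒ W = 0, so Q = ΔU = nCᵥΔT with Cᵥ = 3R/2 = 12.47 J/(mol·K).
ΔU = (2.87)(12.47)(420 − 330) = 3221 J.

ΔU ≈ 3220 J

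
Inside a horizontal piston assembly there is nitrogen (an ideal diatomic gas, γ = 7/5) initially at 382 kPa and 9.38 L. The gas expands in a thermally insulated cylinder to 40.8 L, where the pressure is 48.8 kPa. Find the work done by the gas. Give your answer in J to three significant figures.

W ≈ 3980 J

Adiabatic: W = (P₁V₁ − P₂V₂)/(γ − 1) with γ = 7/5.
P₁V₁ = 3583 J, P₂V₂ = 1991 J.
W = (3583 − 1991) / 0.4 = 3980 J.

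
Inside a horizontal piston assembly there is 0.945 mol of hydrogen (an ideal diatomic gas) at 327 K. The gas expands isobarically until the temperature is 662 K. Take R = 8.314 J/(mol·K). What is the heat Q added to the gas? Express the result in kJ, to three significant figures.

Isobaric: W = nRΔT = (0.945)(8.314)(335) = 2632 J.
ΔU = nCᵥΔT with Cᵥ = 5R/2: ΔU = (0.945)(20.79)(335) = 6580 J.
Q = ΔU + W = 6580 + 2632 = 9212 J.

Q ≈ 9.21 kJ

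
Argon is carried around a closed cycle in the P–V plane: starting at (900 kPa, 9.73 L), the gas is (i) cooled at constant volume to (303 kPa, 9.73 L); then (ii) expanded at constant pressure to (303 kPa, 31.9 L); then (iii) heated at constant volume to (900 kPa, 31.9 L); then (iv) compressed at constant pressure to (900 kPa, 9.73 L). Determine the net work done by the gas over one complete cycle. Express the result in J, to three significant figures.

W_net ≈ -13200 J

Constant-volume legs do no work.
W(ii) = (303)(31.9 − 9.73) = 6718 J; W(iv) = (900)(9.73 − 31.9) = -19953 J.
W_net = 6718 − 19953 = -13235 J (the counter-clockwise enclosed area).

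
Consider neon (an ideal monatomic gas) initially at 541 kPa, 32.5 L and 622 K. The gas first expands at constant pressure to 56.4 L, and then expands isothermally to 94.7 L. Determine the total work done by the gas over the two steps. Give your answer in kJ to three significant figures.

Step 1 (isobaric): W = PΔV = (541 kPa)(56.4 − 32.5 L) = 12930 J.
After step 1: P = 541 kPa, V = 56.4 L, T = 1079 K.
Step 2 (isothermal): W = P₁V₁ ln(V₂/V₁) = (30512) ln(94.7/56.4) = 15813 J.
W_total = 12930 + 15813 = 28743 J.

W_total ≈ 28.7 kJ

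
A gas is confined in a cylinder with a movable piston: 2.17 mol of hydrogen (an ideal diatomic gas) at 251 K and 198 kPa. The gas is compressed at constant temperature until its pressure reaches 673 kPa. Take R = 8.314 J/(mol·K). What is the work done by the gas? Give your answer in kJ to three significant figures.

Isothermal process: W = nRT ln(V₂/V₁) = nRT ln(P₁/P₂).
W = (2.17)(8.314)(251) × ln(198/673)
  = 4528 × ln(0.2942) = 4528 × -1.223
W_by_gas = -5540 J.

W ≈ -5.54 kJ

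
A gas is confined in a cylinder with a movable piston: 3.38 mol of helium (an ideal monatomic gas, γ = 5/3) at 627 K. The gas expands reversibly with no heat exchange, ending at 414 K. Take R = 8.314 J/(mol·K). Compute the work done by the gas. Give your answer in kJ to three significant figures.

Adiabatic ⇒ Q = 0, so W_by = −ΔU = nCᵥ(T₁ − T₂).
Cᵥ = 3R/2 = 12.47 J/(mol·K).
W = (3.38)(12.47)(627 − 414) = 8978 J.

W ≈ 8.98 kJ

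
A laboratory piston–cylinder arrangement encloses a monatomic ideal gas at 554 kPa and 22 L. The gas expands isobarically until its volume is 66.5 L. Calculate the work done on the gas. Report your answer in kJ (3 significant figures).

Isobaric: W = P ΔV.
W = (554 kPa)(66.5 − 22 L) = (554)(44.5) = 24653 J.
Work on gas = −W_by = -24653 J.

W ≈ -24.7 kJ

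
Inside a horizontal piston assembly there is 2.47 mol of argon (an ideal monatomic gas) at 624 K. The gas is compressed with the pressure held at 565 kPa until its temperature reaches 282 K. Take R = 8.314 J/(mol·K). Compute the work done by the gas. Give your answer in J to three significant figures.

Isobaric: W = P ΔV = nR ΔT.
W = (2.47)(8.314)(282 − 624) = -7023 J.

W ≈ -7020 J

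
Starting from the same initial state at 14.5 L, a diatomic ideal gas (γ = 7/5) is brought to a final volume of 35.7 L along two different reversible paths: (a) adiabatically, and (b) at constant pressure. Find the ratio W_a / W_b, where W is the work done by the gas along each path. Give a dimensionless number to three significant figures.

W_a / W_b ≈ 0.517

Path (a) adiabatic: W = P₁V₁(1 − (V₁/V₂)^(γ−1))/(γ−1) → W_a/(P₁V₁) = 0.7565.
Path (b) isobaric: W = P₁(V₂ − V₁) → W_b/(P₁V₁) = 1.462.
W_a / W_b = 0.7565 / 1.462 = 0.5174.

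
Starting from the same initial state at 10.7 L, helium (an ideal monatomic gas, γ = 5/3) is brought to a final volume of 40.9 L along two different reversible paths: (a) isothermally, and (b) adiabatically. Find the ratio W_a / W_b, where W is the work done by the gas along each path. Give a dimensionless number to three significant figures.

W_a / W_b ≈ 1.51

Path (a) isothermal: W = P₁V₁ ln(V₂/V₁) → W_a/(P₁V₁) = 1.341.
Path (b) adiabatic: W = P₁V₁(1 − (V₁/V₂)^(γ−1))/(γ−1) → W_b/(P₁V₁) = 0.8864.
W_a / W_b = 1.341 / 0.8864 = 1.513.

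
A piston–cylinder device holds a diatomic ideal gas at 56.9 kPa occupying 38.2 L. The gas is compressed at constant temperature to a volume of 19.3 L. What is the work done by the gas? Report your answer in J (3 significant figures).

Isothermal: W = nRT ln(V₂/V₁) = P₁V₁ ln(V₂/V₁).
P₁V₁ = (56.9 kPa)(38.2 L) = 2174 J.
W = 2174 × ln(19.3/38.2) = 2174 × -0.6827
W_by_gas = -1484 J.

W ≈ -1480 J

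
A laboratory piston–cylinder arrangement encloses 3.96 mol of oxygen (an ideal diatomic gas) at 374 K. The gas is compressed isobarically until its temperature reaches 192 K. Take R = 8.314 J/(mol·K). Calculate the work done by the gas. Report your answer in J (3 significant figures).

W ≈ -5990 J

Isobaric: W = P ΔV = nR ΔT.
W = (3.96)(8.314)(192 − 374) = -5992 J.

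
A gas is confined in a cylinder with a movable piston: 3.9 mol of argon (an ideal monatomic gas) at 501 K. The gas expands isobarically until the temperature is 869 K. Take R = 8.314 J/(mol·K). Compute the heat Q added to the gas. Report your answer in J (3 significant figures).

Isobaric: W = nRΔT = (3.9)(8.314)(368) = 11932 J.
ΔU = nCᵥΔT with Cᵥ = 3R/2: ΔU = (3.9)(12.47)(368) = 17898 J.
Q = ΔU + W = 17898 + 11932 = 29831 J.

Q ≈ 29800 J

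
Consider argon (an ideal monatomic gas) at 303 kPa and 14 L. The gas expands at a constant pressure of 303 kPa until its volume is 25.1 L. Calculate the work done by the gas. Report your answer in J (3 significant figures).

W ≈ 3360 J

Isobaric: W = P ΔV.
W = (303 kPa)(25.1 − 14 L) = (303)(11.1) = 3363 J.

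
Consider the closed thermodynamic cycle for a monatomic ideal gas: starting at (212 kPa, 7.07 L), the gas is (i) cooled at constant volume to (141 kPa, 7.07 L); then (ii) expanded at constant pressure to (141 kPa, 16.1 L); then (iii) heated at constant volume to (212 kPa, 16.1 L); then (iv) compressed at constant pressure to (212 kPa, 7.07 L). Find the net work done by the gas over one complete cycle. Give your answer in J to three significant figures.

W_net ≈ -641 J

Constant-volume legs do no work.
W(ii) = (141)(16.1 − 7.07) = 1273 J; W(iv) = (212)(7.07 − 16.1) = -1914 J.
W_net = 1273 − 1914 = -641.1 J (the counter-clockwise enclosed area).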